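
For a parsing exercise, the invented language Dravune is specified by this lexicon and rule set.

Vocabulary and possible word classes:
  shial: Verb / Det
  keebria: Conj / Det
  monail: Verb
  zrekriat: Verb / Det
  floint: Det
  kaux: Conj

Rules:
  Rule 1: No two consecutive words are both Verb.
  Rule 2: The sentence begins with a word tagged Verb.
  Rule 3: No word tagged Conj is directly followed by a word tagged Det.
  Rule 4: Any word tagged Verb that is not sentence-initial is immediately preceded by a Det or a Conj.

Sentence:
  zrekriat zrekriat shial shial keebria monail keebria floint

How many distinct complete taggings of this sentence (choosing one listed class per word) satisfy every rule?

6

Candidates per position — 1:zrekriat {Verb,Det}; 2:zrekriat {Verb,Det}; 3:shial {Verb,Det}; 4:shial {Verb,Det}; 5:keebria {Conj,Det}; 6:monail {Verb}; 7:keebria {Conj,Det}; 8:floint {Det}.
There are 64 candidate sequences in total.
Checking each against the rules leaves 6 sequences.
Count = 6.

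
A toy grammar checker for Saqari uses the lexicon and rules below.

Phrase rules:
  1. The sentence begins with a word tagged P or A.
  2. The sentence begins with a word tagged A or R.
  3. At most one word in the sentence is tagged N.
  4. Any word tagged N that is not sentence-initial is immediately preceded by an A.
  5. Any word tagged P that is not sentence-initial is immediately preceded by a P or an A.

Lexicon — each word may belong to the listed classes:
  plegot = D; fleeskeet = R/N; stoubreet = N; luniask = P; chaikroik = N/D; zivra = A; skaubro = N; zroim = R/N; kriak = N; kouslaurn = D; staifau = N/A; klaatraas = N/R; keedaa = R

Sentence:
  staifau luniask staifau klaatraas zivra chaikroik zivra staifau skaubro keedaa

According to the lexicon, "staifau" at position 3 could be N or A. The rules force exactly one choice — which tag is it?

Candidates per position — 1:staifau {N,A}; 2:luniask {P}; 3:staifau {N,A}; 4:klaatraas {N,R}; 5:zivra {A}; 6:chaikroik {N,D}; 7:zivra {A}; 8:staifau {N,A}; 9:skaubro {N}; 10:keedaa {R}.
At position 1, choosing N makes rule 1 impossible to satisfy; hence A.
At position 3, choosing N makes rule 3 impossible to satisfy; hence A.
At position 4, choosing N makes rule 3 impossible to satisfy; hence R.
At position 6, choosing N makes rule 3 impossible to satisfy; hence D.
At position 8, choosing N makes rule 3 impossible to satisfy; hence A.
So the tagging must be: A P A R A D A A N R.
Verifying each rule — rule 1 satisfied; rule 2 satisfied; rule 3 satisfied; rule 4 satisfied; rule 5 satisfied.

A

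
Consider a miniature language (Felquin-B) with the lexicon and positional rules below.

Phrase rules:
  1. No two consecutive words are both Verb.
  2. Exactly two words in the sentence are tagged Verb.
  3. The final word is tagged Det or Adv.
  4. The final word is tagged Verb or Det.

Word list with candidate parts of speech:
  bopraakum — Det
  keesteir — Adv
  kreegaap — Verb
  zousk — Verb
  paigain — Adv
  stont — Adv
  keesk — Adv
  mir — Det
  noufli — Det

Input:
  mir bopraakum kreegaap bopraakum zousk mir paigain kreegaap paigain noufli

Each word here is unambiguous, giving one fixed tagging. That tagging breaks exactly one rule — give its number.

Fixed tagging: Det Det Verb Det Verb Det Adv Verb Adv Det.
Checking each rule: R1 ok, R2 fails, R3 ok, R4 ok.
Only rule 2 fails.

2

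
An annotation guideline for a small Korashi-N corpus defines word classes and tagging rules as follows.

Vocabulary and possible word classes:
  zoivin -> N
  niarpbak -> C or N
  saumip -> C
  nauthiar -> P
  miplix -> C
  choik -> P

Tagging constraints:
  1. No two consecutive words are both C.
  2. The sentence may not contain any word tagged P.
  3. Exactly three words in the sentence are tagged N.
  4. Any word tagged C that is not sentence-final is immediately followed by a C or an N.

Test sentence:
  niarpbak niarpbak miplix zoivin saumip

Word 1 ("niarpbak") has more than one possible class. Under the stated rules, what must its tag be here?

Candidates per position — 1:niarpbak {C,N}; 2:niarpbak {C,N}; 3:miplix {C}; 4:zoivin {N}; 5:saumip {C}.
Position 1: C is ruled out by rule 3; that leaves N.
Position 2: C is ruled out by rule 1; that leaves N.
That leaves exactly one tagging: N N C N C.
Checking: rule 1 ✓; rule 2 ✓; rule 3 ✓; rule 4 ✓.

N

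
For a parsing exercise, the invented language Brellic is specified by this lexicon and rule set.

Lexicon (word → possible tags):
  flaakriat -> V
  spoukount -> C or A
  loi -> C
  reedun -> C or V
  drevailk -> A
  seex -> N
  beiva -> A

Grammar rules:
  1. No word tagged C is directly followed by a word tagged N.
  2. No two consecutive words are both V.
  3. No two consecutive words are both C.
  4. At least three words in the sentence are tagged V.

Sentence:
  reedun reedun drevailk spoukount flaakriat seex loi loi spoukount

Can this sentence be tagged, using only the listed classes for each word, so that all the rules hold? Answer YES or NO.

NO

Candidates per position — 1:reedun {C,V}; 2:reedun {C,V}; 3:drevailk {A}; 4:spoukount {C,A}; 5:flaakriat {V}; 6:seex {N}; 7:loi {C}; 8:loi {C}; 9:spoukount {C,A}.
Rule 3 cannot be satisfied by any choice of tags from the lexicon.
So there is no consistent tagging.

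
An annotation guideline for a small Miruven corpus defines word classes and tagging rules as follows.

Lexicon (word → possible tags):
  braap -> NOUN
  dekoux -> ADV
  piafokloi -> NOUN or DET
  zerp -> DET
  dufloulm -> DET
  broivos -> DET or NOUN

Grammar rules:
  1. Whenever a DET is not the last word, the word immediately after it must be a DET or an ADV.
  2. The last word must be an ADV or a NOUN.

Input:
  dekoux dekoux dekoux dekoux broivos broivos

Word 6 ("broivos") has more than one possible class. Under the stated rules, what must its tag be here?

NOUN

Candidates per position — 1:dekoux {ADV}; 2:dekoux {ADV}; 3:dekoux {ADV}; 4:dekoux {ADV}; 5:broivos {DET,NOUN}; 6:broivos {DET,NOUN}.
Position 6: tagging it DET would leave rule 2 unsatisfiable, so it must be NOUN.
Position 5: tagging it DET would leave rule 1 unsatisfiable, so it must be NOUN.
So the tagging must be: ADV ADV ADV ADV NOUN NOUN.
Check: rule 1 satisfied; rule 2 satisfied.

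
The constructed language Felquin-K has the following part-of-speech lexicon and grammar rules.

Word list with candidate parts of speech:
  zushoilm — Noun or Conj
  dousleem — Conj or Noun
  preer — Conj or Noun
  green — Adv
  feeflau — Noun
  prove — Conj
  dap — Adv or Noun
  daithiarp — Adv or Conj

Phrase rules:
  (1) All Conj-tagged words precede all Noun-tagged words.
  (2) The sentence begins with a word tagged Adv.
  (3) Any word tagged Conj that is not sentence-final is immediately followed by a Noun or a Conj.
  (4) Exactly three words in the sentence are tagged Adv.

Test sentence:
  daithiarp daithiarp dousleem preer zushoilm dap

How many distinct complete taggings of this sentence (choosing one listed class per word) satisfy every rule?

Candidates per position — 1:daithiarp {Adv,Conj}; 2:daithiarp {Adv,Conj}; 3:dousleem {Conj,Noun}; 4:preer {Conj,Noun}; 5:zushoilm {Noun,Conj}; 6:dap {Adv,Noun}.
There are 64 candidate sequences in total.
The sequences that satisfy every rule: Adv Adv Conj Conj Noun Adv; Adv Adv Conj Noun Noun Adv; Adv Adv Noun Noun Noun Adv.
Count = 3.

3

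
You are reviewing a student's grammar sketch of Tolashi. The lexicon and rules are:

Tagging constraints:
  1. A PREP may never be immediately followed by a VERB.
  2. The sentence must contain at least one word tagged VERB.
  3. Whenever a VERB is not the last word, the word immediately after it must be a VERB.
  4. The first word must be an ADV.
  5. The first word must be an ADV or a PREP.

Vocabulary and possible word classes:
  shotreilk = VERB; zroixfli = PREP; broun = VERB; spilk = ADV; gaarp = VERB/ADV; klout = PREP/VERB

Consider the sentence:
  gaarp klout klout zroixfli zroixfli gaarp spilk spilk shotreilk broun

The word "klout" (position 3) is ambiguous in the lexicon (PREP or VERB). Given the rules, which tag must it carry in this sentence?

PREP

Candidates per position — 1:gaarp {VERB,ADV}; 2:klout {PREP,VERB}; 3:klout {PREP,VERB}; 4:zroixfli {PREP}; 5:zroixfli {PREP}; 6:gaarp {VERB,ADV}; 7:spilk {ADV}; 8:spilk {ADV}; 9:shotreilk {VERB}; 10:broun {VERB}.
Position 1: tagging it VERB would leave rule 3 unsatisfiable, so it must be ADV.
Position 2: tagging it VERB would leave rule 3 unsatisfiable, so it must be PREP.
Position 3: tagging it VERB would leave rule 1 unsatisfiable, so it must be PREP.
Position 6: tagging it VERB would leave rule 1 unsatisfiable, so it must be ADV.
The unique satisfying tagging is: ADV PREP PREP PREP PREP ADV ADV ADV VERB VERB.
Rule-by-rule: rule 1 holds; rule 2 holds; rule 3 holds; rule 4 holds; rule 5 holds.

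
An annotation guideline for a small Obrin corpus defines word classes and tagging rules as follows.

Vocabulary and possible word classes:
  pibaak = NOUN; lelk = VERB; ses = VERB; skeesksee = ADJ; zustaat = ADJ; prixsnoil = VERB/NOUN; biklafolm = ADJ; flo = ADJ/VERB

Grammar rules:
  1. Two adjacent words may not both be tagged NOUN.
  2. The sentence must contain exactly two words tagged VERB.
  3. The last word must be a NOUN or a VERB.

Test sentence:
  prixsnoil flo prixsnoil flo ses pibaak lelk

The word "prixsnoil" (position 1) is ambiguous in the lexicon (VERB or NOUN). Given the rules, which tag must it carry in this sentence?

NOUN

Candidates per position — 1:prixsnoil {VERB,NOUN}; 2:flo {ADJ,VERB}; 3:prixsnoil {VERB,NOUN}; 4:flo {ADJ,VERB}; 5:ses {VERB}; 6:pibaak {NOUN}; 7:lelk {VERB}.
At position 1, choosing VERB makes rule 2 impossible to satisfy; hence NOUN.
At position 2, choosing VERB makes rule 2 impossible to satisfy; hence ADJ.
At position 3, choosing VERB makes rule 2 impossible to satisfy; hence NOUN.
At position 4, choosing VERB makes rule 2 impossible to satisfy; hence ADJ.
That leaves exactly one tagging: NOUN ADJ NOUN ADJ VERB NOUN VERB.
Checking: rule 1 ✓; rule 2 ✓; rule 3 ✓.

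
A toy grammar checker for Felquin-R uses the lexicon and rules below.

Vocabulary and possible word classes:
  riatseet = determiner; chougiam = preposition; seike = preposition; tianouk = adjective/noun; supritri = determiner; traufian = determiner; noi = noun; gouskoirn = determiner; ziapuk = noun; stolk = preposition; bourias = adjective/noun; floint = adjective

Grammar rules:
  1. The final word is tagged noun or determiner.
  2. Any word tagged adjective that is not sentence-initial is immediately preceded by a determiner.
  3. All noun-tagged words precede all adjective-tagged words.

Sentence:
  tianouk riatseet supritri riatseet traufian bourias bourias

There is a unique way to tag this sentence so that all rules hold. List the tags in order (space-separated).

noun determiner determiner determiner determiner noun noun

Candidates per position — 1:tianouk {adjective,noun}; 2:riatseet {determiner}; 3:supritri {determiner}; 4:riatseet {determiner}; 5:traufian {determiner}; 6:bourias {adjective,noun}; 7:bourias {adjective,noun}.
Position 7: tagging it adjective would leave rule 1 unsatisfiable, so it must be noun.
Position 1: tagging it adjective would leave rule 3 unsatisfiable, so it must be noun.
Position 6: tagging it adjective would leave rule 3 unsatisfiable, so it must be noun.
The unique satisfying tagging is: noun determiner determiner determiner determiner noun noun.
Check: rule 1 satisfied; rule 2 satisfied; rule 3 satisfied.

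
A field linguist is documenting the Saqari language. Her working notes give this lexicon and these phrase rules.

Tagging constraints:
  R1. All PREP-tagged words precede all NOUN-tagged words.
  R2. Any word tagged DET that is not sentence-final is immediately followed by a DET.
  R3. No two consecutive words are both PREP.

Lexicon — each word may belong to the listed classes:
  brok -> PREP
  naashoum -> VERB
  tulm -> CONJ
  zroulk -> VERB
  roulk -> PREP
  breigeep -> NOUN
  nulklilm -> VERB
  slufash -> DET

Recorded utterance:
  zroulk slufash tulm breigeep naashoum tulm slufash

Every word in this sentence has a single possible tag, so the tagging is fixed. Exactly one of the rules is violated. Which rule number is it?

Fixed tagging: VERB DET CONJ NOUN VERB CONJ DET.
Checking each rule: R1 pass, R2 fail, R3 pass.
Only rule 2 fails.

2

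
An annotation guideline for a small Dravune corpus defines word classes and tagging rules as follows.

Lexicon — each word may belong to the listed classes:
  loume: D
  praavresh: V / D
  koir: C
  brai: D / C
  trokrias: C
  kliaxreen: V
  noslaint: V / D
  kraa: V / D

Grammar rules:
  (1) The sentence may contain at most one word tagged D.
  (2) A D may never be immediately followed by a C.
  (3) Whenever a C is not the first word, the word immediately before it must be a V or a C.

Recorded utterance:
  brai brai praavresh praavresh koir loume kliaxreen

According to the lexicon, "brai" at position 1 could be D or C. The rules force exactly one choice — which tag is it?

C

Candidates per position — 1:brai {D,C}; 2:brai {D,C}; 3:praavresh {V,D}; 4:praavresh {V,D}; 5:koir {C}; 6:loume {D}; 7:kliaxreen {V}.
Position 1: D is ruled out by rule 1; that leaves C.
Position 2: D is ruled out by rule 1; that leaves C.
Position 3: D is ruled out by rule 1; that leaves V.
Position 4: D is ruled out by rule 1; that leaves V.
The only consistent sequence is: C C V V C D V.
Rule-by-rule: rule 1 satisfied; rule 2 satisfied; rule 3 satisfied.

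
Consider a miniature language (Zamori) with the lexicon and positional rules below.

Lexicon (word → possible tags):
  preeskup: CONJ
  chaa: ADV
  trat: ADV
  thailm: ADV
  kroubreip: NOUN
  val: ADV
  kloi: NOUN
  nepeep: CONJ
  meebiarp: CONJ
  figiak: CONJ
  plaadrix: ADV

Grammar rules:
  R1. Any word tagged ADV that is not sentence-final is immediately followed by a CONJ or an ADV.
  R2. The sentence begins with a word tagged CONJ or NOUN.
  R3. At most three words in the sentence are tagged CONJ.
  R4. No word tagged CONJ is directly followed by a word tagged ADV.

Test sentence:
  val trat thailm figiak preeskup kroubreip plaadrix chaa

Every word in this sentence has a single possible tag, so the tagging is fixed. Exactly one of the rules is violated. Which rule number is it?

Fixed tagging: ADV ADV ADV CONJ CONJ NOUN ADV ADV.
Rule check: R1 ✓, R2 ✗, R3 ✓, R4 ✓.
Only rule 2 fails.

2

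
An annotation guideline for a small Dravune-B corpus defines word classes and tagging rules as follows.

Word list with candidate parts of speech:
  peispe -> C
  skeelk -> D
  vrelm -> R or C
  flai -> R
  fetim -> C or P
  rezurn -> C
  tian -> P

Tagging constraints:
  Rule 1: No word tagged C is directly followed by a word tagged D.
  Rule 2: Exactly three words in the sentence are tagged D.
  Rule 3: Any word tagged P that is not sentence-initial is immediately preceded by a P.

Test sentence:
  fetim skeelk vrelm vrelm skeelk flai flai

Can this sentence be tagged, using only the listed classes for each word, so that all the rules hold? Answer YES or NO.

NO

Candidates per position — 1:fetim {C,P}; 2:skeelk {D}; 3:vrelm {R,C}; 4:vrelm {R,C}; 5:skeelk {D}; 6:flai {R}; 7:flai {R}.
Rule 2 cannot be satisfied by any choice of tags from the lexicon.
So there is no consistent tagging.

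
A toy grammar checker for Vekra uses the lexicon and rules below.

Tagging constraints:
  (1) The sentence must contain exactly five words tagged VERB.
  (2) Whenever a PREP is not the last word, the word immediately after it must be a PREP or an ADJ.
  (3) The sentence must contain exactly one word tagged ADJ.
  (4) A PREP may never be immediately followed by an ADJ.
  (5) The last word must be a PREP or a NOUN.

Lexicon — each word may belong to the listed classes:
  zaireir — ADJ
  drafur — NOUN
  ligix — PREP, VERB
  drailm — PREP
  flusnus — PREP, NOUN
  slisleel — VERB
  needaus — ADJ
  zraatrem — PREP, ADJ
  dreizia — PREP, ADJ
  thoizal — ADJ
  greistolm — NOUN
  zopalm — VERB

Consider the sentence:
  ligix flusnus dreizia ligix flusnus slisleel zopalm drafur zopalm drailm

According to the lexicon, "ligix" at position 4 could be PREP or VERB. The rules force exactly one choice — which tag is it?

VERB

Candidates per position — 1:ligix {PREP,VERB}; 2:flusnus {PREP,NOUN}; 3:dreizia {PREP,ADJ}; 4:ligix {PREP,VERB}; 5:flusnus {PREP,NOUN}; 6:slisleel {VERB}; 7:zopalm {VERB}; 8:drafur {NOUN}; 9:zopalm {VERB}; 10:drailm {PREP}.
Position 1: PREP is ruled out by rule 1; that leaves VERB.
Position 3: PREP is ruled out by rule 2; that leaves ADJ.
Position 4: PREP is ruled out by rule 1; that leaves VERB.
Position 5: PREP is ruled out by rule 2; that leaves NOUN.
Position 2: PREP is ruled out by rule 4; that leaves NOUN.
The only consistent sequence is: VERB NOUN ADJ VERB NOUN VERB VERB NOUN VERB PREP.
Check: rule 1 holds; rule 2 holds; rule 3 holds; rule 4 holds; rule 5 holds.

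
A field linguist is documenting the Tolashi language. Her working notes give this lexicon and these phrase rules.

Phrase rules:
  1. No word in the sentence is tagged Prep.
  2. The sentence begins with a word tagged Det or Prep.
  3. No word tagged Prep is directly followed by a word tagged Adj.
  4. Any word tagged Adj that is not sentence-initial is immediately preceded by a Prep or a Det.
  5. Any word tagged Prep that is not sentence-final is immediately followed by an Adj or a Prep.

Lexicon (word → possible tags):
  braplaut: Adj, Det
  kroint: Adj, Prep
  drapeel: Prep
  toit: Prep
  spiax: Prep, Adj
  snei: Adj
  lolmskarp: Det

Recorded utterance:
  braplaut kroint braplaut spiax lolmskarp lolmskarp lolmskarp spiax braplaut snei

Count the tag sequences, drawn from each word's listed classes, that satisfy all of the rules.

1

Candidates per position — 1:braplaut {Adj,Det}; 2:kroint {Adj,Prep}; 3:braplaut {Adj,Det}; 4:spiax {Prep,Adj}; 5:lolmskarp {Det}; 6:lolmskarp {Det}; 7:lolmskarp {Det}; 8:spiax {Prep,Adj}; 9:braplaut {Adj,Det}; 10:snei {Adj}.
There are 64 candidate sequences in total.
The sequences that satisfy every rule: Det Adj Det Adj Det Det Det Adj Det Adj.
Count = 1.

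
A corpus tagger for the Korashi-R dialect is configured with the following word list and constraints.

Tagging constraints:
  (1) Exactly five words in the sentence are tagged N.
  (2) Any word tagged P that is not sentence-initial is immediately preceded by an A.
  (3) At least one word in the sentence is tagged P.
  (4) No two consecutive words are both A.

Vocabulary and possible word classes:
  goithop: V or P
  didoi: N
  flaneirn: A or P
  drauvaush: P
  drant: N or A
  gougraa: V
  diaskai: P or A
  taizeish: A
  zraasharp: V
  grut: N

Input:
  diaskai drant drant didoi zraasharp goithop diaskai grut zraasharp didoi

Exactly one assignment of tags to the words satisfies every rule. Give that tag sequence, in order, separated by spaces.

P N N N V V A N V N

Candidates per position — 1:diaskai {P,A}; 2:drant {N,A}; 3:drant {N,A}; 4:didoi {N}; 5:zraasharp {V}; 6:goithop {V,P}; 7:diaskai {P,A}; 8:grut {N}; 9:zraasharp {V}; 10:didoi {N}.
At position 2, choosing A makes rule 1 impossible to satisfy; hence N.
At position 3, choosing A makes rule 1 impossible to satisfy; hence N.
At position 6, choosing P makes rule 2 impossible to satisfy; hence V.
At position 7, choosing P makes rule 2 impossible to satisfy; hence A.
At position 1, choosing A makes rule 3 impossible to satisfy; hence P.
The only consistent sequence is: P N N N V V A N V N.
Rule-by-rule: rule 1 holds; rule 2 holds; rule 3 holds; rule 4 holds.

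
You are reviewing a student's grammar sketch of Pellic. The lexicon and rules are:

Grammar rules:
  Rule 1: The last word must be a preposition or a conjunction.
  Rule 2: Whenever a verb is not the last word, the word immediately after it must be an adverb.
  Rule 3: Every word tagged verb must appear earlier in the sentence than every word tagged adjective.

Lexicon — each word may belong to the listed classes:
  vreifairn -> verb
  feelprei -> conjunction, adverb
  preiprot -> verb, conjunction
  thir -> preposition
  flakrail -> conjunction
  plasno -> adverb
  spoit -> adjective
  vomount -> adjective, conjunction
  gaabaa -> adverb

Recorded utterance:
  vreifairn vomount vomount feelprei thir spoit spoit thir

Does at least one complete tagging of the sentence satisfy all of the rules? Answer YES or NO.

Candidates per position — 1:vreifairn {verb}; 2:vomount {adjective,conjunction}; 3:vomount {adjective,conjunction}; 4:feelprei {conjunction,adverb}; 5:thir {preposition}; 6:spoit {adjective}; 7:spoit {adjective}; 8:thir {preposition}.
Rule 2 cannot be satisfied by any choice of tags from the lexicon.
So there is no consistent tagging.

NO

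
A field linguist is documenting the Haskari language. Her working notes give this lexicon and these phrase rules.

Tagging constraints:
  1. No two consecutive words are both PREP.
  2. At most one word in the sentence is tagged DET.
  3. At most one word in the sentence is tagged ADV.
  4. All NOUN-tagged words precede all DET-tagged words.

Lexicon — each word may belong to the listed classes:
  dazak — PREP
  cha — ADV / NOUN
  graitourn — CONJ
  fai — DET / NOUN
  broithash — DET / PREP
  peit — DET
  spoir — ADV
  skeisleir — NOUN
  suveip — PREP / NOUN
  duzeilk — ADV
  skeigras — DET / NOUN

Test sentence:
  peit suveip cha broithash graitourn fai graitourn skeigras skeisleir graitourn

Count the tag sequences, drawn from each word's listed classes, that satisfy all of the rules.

0

Candidates per position — 1:peit {DET}; 2:suveip {PREP,NOUN}; 3:cha {ADV,NOUN}; 4:broithash {DET,PREP}; 5:graitourn {CONJ}; 6:fai {DET,NOUN}; 7:graitourn {CONJ}; 8:skeigras {DET,NOUN}; 9:skeisleir {NOUN}; 10:graitourn {CONJ}.
There are 32 candidate sequences in total.
Rule 4 cannot be satisfied by any choice of tags from the lexicon.
So there is no consistent tagging.
Count = 0.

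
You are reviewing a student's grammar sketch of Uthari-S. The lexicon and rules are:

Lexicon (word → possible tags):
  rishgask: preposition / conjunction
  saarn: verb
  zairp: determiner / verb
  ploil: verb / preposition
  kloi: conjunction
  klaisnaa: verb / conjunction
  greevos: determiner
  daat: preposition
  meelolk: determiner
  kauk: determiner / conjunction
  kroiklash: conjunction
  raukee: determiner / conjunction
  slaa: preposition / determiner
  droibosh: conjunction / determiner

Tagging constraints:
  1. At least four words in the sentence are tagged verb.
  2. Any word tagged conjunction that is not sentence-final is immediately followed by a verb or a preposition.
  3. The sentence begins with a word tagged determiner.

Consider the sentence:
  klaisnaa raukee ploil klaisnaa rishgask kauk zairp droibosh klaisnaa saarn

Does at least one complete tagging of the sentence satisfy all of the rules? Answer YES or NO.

Candidates per position — 1:klaisnaa {verb,conjunction}; 2:raukee {determiner,conjunction}; 3:ploil {verb,preposition}; 4:klaisnaa {verb,conjunction}; 5:rishgask {preposition,conjunction}; 6:kauk {determiner,conjunction}; 7:zairp {determiner,verb}; 8:droibosh {conjunction,determiner}; 9:klaisnaa {verb,conjunction}; 10:saarn {verb}.
Rule 3 cannot be satisfied by any choice of tags from the lexicon.
So there is no consistent tagging.

NO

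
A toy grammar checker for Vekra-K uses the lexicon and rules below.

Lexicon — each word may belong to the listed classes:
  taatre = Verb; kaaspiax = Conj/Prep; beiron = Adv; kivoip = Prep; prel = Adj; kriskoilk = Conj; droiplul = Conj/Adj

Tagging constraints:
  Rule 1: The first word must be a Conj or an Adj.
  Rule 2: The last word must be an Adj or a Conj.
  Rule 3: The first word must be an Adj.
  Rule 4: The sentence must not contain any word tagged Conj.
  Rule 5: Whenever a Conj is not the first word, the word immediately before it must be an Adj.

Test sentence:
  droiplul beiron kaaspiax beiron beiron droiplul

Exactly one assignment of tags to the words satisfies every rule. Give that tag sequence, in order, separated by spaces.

Adj Adv Prep Adv Adv Adj

Candidates per position — 1:droiplul {Conj,Adj}; 2:beiron {Adv}; 3:kaaspiax {Conj,Prep}; 4:beiron {Adv}; 5:beiron {Adv}; 6:droiplul {Conj,Adj}.
At position 1, choosing Conj makes rule 3 impossible to satisfy; hence Adj.
At position 3, choosing Conj makes rule 4 impossible to satisfy; hence Prep.
At position 6, choosing Conj makes rule 4 impossible to satisfy; hence Adj.
That leaves exactly one tagging: Adj Adv Prep Adv Adv Adj.
Rule-by-rule: rule 1 satisfied; rule 2 satisfied; rule 3 satisfied; rule 4 satisfied; rule 5 satisfied.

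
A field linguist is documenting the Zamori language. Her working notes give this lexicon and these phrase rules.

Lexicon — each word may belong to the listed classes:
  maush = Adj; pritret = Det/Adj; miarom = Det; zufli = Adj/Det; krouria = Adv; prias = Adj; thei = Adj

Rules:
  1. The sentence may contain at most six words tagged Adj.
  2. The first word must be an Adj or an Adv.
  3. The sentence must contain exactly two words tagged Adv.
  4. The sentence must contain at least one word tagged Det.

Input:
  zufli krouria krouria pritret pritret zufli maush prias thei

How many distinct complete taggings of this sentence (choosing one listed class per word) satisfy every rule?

7

Candidates per position — 1:zufli {Adj,Det}; 2:krouria {Adv}; 3:krouria {Adv}; 4:pritret {Det,Adj}; 5:pritret {Det,Adj}; 6:zufli {Adj,Det}; 7:maush {Adj}; 8:prias {Adj}; 9:thei {Adj}.
There are 16 candidate sequences in total.
Checking each against the rules leaves 7 sequences.
Count = 7.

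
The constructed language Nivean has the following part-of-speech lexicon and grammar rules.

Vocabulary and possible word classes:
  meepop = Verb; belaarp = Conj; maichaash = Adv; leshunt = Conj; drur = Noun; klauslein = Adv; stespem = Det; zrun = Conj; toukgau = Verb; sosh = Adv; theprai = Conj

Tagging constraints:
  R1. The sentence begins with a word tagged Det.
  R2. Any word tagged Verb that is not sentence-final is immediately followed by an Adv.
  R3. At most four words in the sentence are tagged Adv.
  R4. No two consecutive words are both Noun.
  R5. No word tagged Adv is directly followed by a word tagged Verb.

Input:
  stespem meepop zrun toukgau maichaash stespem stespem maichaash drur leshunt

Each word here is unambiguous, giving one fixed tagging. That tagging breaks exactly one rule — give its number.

Fixed tagging: Det Verb Conj Verb Adv Det Det Adv Noun Conj.
Checking each rule: R1 ok, R2 fails, R3 ok, R4 ok, R5 ok.
Only rule 2 fails.

2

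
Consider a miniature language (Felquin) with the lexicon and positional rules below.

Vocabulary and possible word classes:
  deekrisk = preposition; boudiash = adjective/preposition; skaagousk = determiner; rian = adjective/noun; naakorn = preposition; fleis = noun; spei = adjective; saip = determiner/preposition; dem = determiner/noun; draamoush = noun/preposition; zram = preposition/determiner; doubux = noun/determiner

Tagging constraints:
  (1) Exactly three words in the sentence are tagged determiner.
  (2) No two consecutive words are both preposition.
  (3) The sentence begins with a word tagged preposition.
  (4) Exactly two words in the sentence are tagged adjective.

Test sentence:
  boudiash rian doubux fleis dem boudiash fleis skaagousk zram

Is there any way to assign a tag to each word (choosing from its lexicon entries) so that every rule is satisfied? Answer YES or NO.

Candidates per position — 1:boudiash {adjective,preposition}; 2:rian {adjective,noun}; 3:doubux {noun,determiner}; 4:fleis {noun}; 5:dem {determiner,noun}; 6:boudiash {adjective,preposition}; 7:fleis {noun}; 8:skaagousk {determiner}; 9:zram {preposition,determiner}.
One satisfying assignment: preposition adjective determiner noun determiner adjective noun determiner preposition.
Check: rule 1 satisfied; rule 2 satisfied; rule 3 satisfied; rule 4 satisfied.

YES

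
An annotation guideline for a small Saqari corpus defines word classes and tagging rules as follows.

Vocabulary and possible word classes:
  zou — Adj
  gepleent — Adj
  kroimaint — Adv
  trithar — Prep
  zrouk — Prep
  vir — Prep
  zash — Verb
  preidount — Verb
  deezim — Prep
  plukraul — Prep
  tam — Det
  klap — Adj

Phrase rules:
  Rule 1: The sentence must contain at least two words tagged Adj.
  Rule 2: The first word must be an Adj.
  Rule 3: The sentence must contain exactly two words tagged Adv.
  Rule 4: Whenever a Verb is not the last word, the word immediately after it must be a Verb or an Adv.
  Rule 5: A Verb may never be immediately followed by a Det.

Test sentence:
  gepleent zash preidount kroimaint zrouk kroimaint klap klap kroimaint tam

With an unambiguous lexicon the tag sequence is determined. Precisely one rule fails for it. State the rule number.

Fixed tagging: Adj Verb Verb Adv Prep Adv Adj Adj Adv Det.
Rule check: R1 ✓, R2 ✓, R3 ✗, R4 ✓, R5 ✓.
Only rule 3 fails.

3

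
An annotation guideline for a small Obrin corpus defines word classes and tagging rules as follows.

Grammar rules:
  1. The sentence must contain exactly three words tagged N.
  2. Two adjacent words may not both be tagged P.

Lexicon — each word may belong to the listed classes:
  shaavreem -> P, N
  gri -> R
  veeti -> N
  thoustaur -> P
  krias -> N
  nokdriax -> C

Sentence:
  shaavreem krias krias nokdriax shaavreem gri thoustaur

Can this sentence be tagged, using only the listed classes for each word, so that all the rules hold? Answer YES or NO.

Candidates per position — 1:shaavreem {P,N}; 2:krias {N}; 3:krias {N}; 4:nokdriax {C}; 5:shaavreem {P,N}; 6:gri {R}; 7:thoustaur {P}.
One satisfying assignment: P N N C N R P.
Checking: rule 1 ok; rule 2 ok.

YES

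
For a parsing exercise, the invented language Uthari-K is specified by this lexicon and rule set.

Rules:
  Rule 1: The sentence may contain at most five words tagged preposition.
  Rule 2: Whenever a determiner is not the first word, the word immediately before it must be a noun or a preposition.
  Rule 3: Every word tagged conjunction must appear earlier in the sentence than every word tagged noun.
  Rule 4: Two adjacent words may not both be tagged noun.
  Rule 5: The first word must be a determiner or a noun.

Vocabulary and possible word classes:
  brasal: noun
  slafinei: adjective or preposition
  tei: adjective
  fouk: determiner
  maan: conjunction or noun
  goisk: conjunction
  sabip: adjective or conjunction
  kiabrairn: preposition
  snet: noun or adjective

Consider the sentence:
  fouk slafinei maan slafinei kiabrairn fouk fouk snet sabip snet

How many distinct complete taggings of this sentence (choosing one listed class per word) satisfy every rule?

Candidates per position — 1:fouk {determiner}; 2:slafinei {adjective,preposition}; 3:maan {conjunction,noun}; 4:slafinei {adjective,preposition}; 5:kiabrairn {preposition}; 6:fouk {determiner}; 7:fouk {determiner}; 8:snet {noun,adjective}; 9:sabip {adjective,conjunction}; 10:snet {noun,adjective}.
There are 64 candidate sequences in total.
Rule 2 cannot be satisfied by any choice of tags from the lexicon.
So there is no consistent tagging.
Count = 0.

0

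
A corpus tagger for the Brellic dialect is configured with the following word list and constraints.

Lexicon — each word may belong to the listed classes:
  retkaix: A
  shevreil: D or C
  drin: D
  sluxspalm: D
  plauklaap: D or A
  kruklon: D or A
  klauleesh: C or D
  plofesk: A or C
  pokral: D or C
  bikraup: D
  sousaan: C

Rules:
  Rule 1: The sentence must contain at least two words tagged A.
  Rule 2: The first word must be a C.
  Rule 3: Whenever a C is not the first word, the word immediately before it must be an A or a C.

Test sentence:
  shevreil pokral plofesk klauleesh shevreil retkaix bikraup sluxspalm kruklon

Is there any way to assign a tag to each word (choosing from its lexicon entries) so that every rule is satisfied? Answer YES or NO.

Candidates per position — 1:shevreil {D,C}; 2:pokral {D,C}; 3:plofesk {A,C}; 4:klauleesh {C,D}; 5:shevreil {D,C}; 6:retkaix {A}; 7:bikraup {D}; 8:sluxspalm {D}; 9:kruklon {D,A}.
One satisfying assignment: C C A C C A D D D.
Check: rule 1 holds; rule 2 holds; rule 3 holds.

YES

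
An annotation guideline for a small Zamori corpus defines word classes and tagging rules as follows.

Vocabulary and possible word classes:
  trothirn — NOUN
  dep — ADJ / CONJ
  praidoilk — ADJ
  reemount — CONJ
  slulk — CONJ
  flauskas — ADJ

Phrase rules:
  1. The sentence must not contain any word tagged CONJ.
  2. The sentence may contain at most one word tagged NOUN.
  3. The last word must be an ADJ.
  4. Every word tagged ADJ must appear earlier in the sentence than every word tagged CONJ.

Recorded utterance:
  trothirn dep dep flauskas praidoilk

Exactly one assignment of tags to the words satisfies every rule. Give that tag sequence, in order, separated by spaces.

NOUN ADJ ADJ ADJ ADJ

Candidates per position — 1:trothirn {NOUN}; 2:dep {ADJ,CONJ}; 3:dep {ADJ,CONJ}; 4:flauskas {ADJ}; 5:praidoilk {ADJ}.
Word 2 cannot be CONJ — rule 1 would then fail for every completion. It is ADJ.
Word 3 cannot be CONJ — rule 1 would then fail for every completion. It is ADJ.
So the tagging must be: NOUN ADJ ADJ ADJ ADJ.
Rule-by-rule: rule 1 ✓; rule 2 ✓; rule 3 ✓; rule 4 ✓.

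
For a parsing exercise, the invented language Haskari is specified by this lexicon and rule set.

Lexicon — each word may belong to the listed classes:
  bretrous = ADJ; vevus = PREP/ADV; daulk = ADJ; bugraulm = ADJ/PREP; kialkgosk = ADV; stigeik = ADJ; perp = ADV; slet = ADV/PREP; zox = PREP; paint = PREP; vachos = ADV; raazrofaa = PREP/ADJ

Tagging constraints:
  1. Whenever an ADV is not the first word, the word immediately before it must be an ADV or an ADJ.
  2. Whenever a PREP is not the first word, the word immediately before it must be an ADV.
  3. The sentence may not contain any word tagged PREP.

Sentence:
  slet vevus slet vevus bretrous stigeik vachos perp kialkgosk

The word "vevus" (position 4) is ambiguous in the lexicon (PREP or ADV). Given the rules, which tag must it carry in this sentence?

Candidates per position — 1:slet {ADV,PREP}; 2:vevus {PREP,ADV}; 3:slet {ADV,PREP}; 4:vevus {PREP,ADV}; 5:bretrous {ADJ}; 6:stigeik {ADJ}; 7:vachos {ADV}; 8:perp {ADV}; 9:kialkgosk {ADV}.
Position 1: tagging it PREP would leave rule 3 unsatisfiable, so it must be ADV.
Position 2: tagging it PREP would leave rule 3 unsatisfiable, so it must be ADV.
Position 3: tagging it PREP would leave rule 3 unsatisfiable, so it must be ADV.
Position 4: tagging it PREP would leave rule 3 unsatisfiable, so it must be ADV.
So the tagging must be: ADV ADV ADV ADV ADJ ADJ ADV ADV ADV.
Check: rule 1 holds; rule 2 holds; rule 3 holds.

ADV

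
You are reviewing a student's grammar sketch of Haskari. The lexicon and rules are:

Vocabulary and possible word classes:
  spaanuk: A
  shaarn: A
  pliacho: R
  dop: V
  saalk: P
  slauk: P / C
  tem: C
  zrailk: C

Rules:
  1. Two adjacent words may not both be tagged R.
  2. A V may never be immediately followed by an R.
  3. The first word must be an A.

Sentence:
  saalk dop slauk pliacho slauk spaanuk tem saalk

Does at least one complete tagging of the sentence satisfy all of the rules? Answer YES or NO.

Candidates per position — 1:saalk {P}; 2:dop {V}; 3:slauk {P,C}; 4:pliacho {R}; 5:slauk {P,C}; 6:spaanuk {A}; 7:tem {C}; 8:saalk {P}.
Rule 3 cannot be satisfied by any choice of tags from the lexicon.
So there is no consistent tagging.

NO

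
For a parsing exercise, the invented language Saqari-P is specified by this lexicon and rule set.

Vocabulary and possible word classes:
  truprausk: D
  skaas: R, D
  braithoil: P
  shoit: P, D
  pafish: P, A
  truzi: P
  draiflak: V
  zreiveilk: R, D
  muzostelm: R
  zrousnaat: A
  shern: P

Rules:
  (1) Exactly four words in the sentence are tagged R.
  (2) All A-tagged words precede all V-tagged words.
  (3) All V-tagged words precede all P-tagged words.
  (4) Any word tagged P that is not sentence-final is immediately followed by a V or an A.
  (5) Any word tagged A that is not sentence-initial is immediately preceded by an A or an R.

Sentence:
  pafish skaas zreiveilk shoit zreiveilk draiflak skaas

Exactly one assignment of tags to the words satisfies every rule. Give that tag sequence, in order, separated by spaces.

A R R D R V R

Candidates per position — 1:pafish {P,A}; 2:skaas {R,D}; 3:zreiveilk {R,D}; 4:shoit {P,D}; 5:zreiveilk {R,D}; 6:draiflak {V}; 7:skaas {R,D}.
Word 1 cannot be P — rule 3 would then fail for every completion. It is A.
Word 2 cannot be D — rule 1 would then fail for every completion. It is R.
Word 3 cannot be D — rule 1 would then fail for every completion. It is R.
Word 4 cannot be P — rule 3 would then fail for every completion. It is D.
Word 5 cannot be D — rule 1 would then fail for every completion. It is R.
Word 7 cannot be D — rule 1 would then fail for every completion. It is R.
That leaves exactly one tagging: A R R D R V R.
Verifying each rule — rule 1 ok; rule 2 ok; rule 3 ok; rule 4 ok; rule 5 ok.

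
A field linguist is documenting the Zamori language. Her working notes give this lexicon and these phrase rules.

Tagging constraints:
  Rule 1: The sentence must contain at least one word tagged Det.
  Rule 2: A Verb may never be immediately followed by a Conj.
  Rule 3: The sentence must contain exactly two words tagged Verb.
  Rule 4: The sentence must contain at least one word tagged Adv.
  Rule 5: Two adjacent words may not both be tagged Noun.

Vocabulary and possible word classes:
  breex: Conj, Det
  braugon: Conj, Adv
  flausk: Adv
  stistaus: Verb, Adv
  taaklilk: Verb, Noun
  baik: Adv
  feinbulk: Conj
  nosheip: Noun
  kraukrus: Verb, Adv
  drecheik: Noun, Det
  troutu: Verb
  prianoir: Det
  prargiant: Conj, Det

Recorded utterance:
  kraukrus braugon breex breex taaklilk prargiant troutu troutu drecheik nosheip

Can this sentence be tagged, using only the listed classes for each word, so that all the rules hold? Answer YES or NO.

Candidates per position — 1:kraukrus {Verb,Adv}; 2:braugon {Conj,Adv}; 3:breex {Conj,Det}; 4:breex {Conj,Det}; 5:taaklilk {Verb,Noun}; 6:prargiant {Conj,Det}; 7:troutu {Verb}; 8:troutu {Verb}; 9:drecheik {Noun,Det}; 10:nosheip {Noun}.
One satisfying assignment: Adv Conj Det Conj Noun Conj Verb Verb Det Noun.
Checking: rule 1 ok; rule 2 ok; rule 3 ok; rule 4 ok; rule 5 ok.

YES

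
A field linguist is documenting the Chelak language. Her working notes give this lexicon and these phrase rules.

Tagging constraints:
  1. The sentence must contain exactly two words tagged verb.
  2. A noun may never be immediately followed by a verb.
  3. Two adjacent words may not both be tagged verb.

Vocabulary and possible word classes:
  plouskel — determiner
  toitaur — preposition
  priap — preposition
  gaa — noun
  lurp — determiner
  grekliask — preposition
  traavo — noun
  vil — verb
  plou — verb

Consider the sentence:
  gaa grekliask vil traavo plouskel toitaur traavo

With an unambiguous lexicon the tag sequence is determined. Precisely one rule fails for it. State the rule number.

1

Fixed tagging: noun preposition verb noun determiner preposition noun.
Rule check: R1 violated, R2 holds, R3 holds.
Only rule 1 fails.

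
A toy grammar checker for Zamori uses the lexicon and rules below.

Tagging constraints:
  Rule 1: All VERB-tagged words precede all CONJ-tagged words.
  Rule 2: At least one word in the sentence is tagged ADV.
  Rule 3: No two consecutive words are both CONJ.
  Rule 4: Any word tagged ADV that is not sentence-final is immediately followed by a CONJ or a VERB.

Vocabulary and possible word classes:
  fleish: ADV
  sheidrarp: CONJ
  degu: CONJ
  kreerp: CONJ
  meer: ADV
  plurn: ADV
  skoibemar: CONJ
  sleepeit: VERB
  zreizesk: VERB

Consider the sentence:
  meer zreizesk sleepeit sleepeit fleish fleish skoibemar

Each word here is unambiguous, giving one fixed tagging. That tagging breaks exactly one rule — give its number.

4

Fixed tagging: ADV VERB VERB VERB ADV ADV CONJ.
Rule check: R1 pass, R2 pass, R3 pass, R4 fail.
Only rule 4 fails.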